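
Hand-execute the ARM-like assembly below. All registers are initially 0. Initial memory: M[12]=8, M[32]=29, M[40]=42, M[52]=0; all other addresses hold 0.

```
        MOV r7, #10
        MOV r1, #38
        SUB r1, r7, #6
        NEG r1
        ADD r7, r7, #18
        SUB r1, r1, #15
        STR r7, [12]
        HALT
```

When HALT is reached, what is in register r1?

-19

r7=10
r1=38
r1=10-6=4
r1=-(4)=-4
r7=10+18=28
r1=(-4)-15=-19
STR r7, [12] → M[12]=28
halt.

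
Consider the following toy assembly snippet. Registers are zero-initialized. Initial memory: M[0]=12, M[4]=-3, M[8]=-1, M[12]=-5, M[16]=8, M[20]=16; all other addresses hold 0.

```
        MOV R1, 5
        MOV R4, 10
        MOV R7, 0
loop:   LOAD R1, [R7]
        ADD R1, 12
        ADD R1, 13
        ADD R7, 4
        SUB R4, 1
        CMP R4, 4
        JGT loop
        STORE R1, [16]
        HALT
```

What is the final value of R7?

24

after MOV R1, 5: R1=5
after MOV R4, 10: R4=10
after MOV R7, 0: R7=0
after LOAD R1, [R7]: R1=M[0]=12
after ADD R1, 12: R1=12+12=24
after ADD R1, 13: R1=24+13=37
after ADD R7, 4: R7=0+4=4
after SUB R4, 1: R4=10-1=9
CMP R4, 4  (cmp 9,4)
JGT loop: taken
after LOAD R1, [R7]: R1=M[4]=-3
after ADD R1, 12: R1=(-3)+12=9
after ADD R1, 13: R1=9+13=22
after ADD R7, 4: R7=4+4=8
after SUB R4, 1: R4=9-1=8
CMP R4, 4  (cmp 8,4)
JGT loop: taken
after LOAD R1, [R7]: R1=M[8]=-1
after ADD R1, 12: R1=(-1)+12=11
after ADD R1, 13: R1=11+13=24
after ADD R7, 4: R7=8+4=12
after SUB R4, 1: R4=8-1=7
CMP R4, 4  (cmp 7,4)
JGT loop: taken
after LOAD R1, [R7]: R1=M[12]=-5
after ADD R1, 12: R1=(-5)+12=7
after ADD R1, 13: R1=7+13=20
after ADD R7, 4: R7=12+4=16
after SUB R4, 1: R4=7-1=6
CMP R4, 4  (cmp 6,4)
JGT loop: taken
after LOAD R1, [R7]: R1=M[16]=8
after ADD R1, 12: R1=8+12=20
after ADD R1, 13: R1=20+13=33
after ADD R7, 4: R7=16+4=20
after SUB R4, 1: R4=6-1=5
CMP R4, 4  (cmp 5,4)
JGT loop: taken
after LOAD R1, [R7]: R1=M[20]=16
after ADD R1, 12: R1=16+12=28
after ADD R1, 13: R1=28+13=41
after ADD R7, 4: R7=20+4=24
after SUB R4, 1: R4=5-1=4
CMP R4, 4  (cmp 4,4)
JGT loop: not taken
STORE R1, [16] → M[16]=41
halt.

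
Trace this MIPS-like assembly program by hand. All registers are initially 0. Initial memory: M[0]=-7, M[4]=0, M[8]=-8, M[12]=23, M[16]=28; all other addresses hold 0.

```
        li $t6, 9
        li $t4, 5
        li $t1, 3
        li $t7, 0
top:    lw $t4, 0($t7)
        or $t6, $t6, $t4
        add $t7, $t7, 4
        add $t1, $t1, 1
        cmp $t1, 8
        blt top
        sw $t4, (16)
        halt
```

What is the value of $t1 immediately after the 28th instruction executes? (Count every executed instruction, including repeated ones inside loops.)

7

after li $t6, 9: $t6=9
after li $t4, 5: $t4=5
after li $t1, 3: $t1=3
after li $t7, 0: $t7=0
after lw $t4, 0($t7): $t4=M[0]=-7
after or $t6, $t6, $t4: $t6=9|(-7)=-7
after add $t7, $t7, 4: $t7=0+4=4
after add $t1, $t1, 1: $t1=3+1=4
cmp $t1, 8  (cmp 4,8)
blt top: taken
after lw $t4, 0($t7): $t4=M[4]=0
after or $t6, $t6, $t4: $t6=(-7)|0=-7
after add $t7, $t7, 4: $t7=4+4=8
after add $t1, $t1, 1: $t1=4+1=5
cmp $t1, 8  (cmp 5,8)
blt top: taken
after lw $t4, 0($t7): $t4=M[8]=-8
after or $t6, $t6, $t4: $t6=(-7)|(-8)=-7
after add $t7, $t7, 4: $t7=8+4=12
after add $t1, $t1, 1: $t1=5+1=6
cmp $t1, 8  (cmp 6,8)
blt top: taken
after lw $t4, 0($t7): $t4=M[12]=23
after or $t6, $t6, $t4: $t6=(-7)|23=-1
after add $t7, $t7, 4: $t7=12+4=16
after add $t1, $t1, 1: $t1=6+1=7
cmp $t1, 8  (cmp 7,8)
blt top: taken
After step 28: $t1 = 7.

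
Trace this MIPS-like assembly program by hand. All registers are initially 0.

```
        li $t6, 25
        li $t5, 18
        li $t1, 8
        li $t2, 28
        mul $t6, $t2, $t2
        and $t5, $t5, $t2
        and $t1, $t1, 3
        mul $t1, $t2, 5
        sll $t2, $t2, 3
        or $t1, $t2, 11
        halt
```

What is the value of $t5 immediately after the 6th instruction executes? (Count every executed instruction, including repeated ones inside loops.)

li $t6, 25 → $t6=25
li $t5, 18 → $t5=18
li $t1, 8 → $t1=8
li $t2, 28 → $t2=28
mul $t6, $t2, $t2 → $t6=28*28=784
and $t5, $t5, $t2 → $t5=18&28=16
After step 6: $t5 = 16.

16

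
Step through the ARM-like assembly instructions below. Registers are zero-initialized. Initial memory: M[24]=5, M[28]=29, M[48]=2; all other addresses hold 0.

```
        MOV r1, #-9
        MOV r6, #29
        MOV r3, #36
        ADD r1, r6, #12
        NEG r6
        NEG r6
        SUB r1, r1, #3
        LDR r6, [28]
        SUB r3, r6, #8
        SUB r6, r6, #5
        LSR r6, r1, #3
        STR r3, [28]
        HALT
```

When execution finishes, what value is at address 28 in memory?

21

MOV r1, #-9 → r1=-9
MOV r6, #29 → r6=29
MOV r3, #36 → r3=36
ADD r1, r6, #12 → r1=29+12=41
NEG r6 → r6=-(29)=-29
NEG r6 → r6=-(-29)=29
SUB r1, r1, #3 → r1=41-3=38
LDR r6, [28] → r6=M[28]=29
SUB r3, r6, #8 → r3=29-8=21
SUB r6, r6, #5 → r6=29-5=24
LSR r6, r1, #3 → r6=38>>3=4
STR r3, [28] → M[28]=21
halt.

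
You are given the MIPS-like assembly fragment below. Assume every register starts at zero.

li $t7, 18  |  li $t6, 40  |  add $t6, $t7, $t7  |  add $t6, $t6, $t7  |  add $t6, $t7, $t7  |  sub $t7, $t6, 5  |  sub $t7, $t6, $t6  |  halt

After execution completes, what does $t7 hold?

after li $t7, 18: $t7=18
after li $t6, 40: $t6=40
after add $t6, $t7, $t7: $t6=18+18=36
after add $t6, $t6, $t7: $t6=36+18=54
after add $t6, $t7, $t7: $t6=18+18=36
after sub $t7, $t6, 5: $t7=36-5=31
after sub $t7, $t6, $t6: $t7=36-36=0
halt.

0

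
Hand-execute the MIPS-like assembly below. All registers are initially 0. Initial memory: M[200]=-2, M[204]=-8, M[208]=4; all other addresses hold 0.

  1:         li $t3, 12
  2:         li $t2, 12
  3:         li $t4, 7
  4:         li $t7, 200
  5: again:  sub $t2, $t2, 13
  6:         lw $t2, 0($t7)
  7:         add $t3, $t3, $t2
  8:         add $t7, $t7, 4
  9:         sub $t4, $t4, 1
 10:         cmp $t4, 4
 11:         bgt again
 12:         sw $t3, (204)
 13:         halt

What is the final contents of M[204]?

$t3=12
$t2=12
$t4=7
$t7=200
$t2=12-13=-1
$t2=M[200]=-2
$t3=12+(-2)=10
$t7=200+4=204
$t4=7-1=6
cmp $t4, 4  (cmp 6,4)
bgt again: taken
$t2=(-2)-13=-15
$t2=M[204]=-8
$t3=10+(-8)=2
$t7=204+4=208
$t4=6-1=5
cmp $t4, 4  (cmp 5,4)
bgt again: taken
$t2=(-8)-13=-21
$t2=M[208]=4
$t3=2+4=6
$t7=208+4=212
$t4=5-1=4
cmp $t4, 4  (cmp 4,4)
bgt again: not taken
sw $t3, (204) → M[204]=6
halt.

6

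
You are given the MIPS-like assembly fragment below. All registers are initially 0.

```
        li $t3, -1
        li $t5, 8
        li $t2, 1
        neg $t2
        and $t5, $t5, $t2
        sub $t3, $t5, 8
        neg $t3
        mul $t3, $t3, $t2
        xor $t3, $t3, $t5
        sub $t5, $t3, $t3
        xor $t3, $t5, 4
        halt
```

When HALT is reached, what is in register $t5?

after li $t3, -1: $t3=-1
after li $t5, 8: $t5=8
after li $t2, 1: $t2=1
after neg $t2: $t2=-(1)=-1
after and $t5, $t5, $t2: $t5=8&(-1)=8
after sub $t3, $t5, 8: $t3=8-8=0
after neg $t3: $t3=-(0)=0
after mul $t3, $t3, $t2: $t3=0*(-1)=0
after xor $t3, $t3, $t5: $t3=0^8=8
after sub $t5, $t3, $t3: $t5=8-8=0
after xor $t3, $t5, 4: $t3=0^4=4
halt.

0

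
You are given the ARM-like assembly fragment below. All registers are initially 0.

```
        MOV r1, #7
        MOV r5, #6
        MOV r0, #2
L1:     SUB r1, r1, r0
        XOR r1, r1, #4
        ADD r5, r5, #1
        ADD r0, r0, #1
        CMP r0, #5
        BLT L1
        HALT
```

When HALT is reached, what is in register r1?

r1=7
r5=6
r0=2
r1=7-2=5
r1=5^4=1
r5=6+1=7
r0=2+1=3
CMP r0, #5  (cmp 3,5)
BLT L1: taken
r1=1-3=-2
r1=(-2)^4=-6
r5=7+1=8
r0=3+1=4
CMP r0, #5  (cmp 4,5)
BLT L1: taken
r1=(-6)-4=-10
r1=(-10)^4=-14
r5=8+1=9
r0=4+1=5
CMP r0, #5  (cmp 5,5)
BLT L1: not taken
halt.

-14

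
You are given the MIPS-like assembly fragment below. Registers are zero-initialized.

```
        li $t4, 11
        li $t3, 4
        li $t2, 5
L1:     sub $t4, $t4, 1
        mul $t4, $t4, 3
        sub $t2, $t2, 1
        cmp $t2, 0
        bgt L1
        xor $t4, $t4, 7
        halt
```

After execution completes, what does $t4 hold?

$t4=11
$t3=4
$t2=5
$t4=11-1=10
$t4=10*3=30
$t2=5-1=4
cmp $t2, 0  (cmp 4,0)
bgt L1: taken
$t4=30-1=29
$t4=29*3=87
$t2=4-1=3
cmp $t2, 0  (cmp 3,0)
bgt L1: taken
$t4=87-1=86
$t4=86*3=258
$t2=3-1=2
cmp $t2, 0  (cmp 2,0)
bgt L1: taken
$t4=258-1=257
$t4=257*3=771
$t2=2-1=1
cmp $t2, 0  (cmp 1,0)
bgt L1: taken
$t4=771-1=770
$t4=770*3=2310
$t2=1-1=0
cmp $t2, 0  (cmp 0,0)
bgt L1: not taken
$t4=2310^7=2305
halt.

2305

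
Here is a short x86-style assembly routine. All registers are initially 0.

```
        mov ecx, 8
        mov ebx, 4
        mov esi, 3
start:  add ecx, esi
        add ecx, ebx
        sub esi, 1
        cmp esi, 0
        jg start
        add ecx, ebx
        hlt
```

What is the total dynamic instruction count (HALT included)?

20

mov ecx, 8 → ecx=8
mov ebx, 4 → ebx=4
mov esi, 3 → esi=3
add ecx, esi → ecx=8+3=11
add ecx, ebx → ecx=11+4=15
sub esi, 1 → esi=3-1=2
cmp esi, 0  (cmp 2,0)
jg start: taken
add ecx, esi → ecx=15+2=17
add ecx, ebx → ecx=17+4=21
sub esi, 1 → esi=2-1=1
cmp esi, 0  (cmp 1,0)
jg start: taken
add ecx, esi → ecx=21+1=22
add ecx, ebx → ecx=22+4=26
sub esi, 1 → esi=1-1=0
cmp esi, 0  (cmp 0,0)
jg start: not taken
add ecx, ebx → ecx=26+4=30
halt.
Total executed instructions: 20.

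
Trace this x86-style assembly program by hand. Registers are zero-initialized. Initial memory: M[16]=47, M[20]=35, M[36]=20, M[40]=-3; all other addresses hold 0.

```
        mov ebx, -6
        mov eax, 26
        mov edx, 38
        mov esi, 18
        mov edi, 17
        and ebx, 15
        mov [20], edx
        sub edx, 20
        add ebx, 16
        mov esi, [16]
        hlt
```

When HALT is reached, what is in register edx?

after mov ebx, -6: ebx=-6
after mov eax, 26: eax=26
after mov edx, 38: edx=38
after mov esi, 18: esi=18
after mov edi, 17: edi=17
after and ebx, 15: ebx=(-6)&15=10
mov [20], edx → M[20]=38
after sub edx, 20: edx=38-20=18
after add ebx, 16: ebx=10+16=26
after mov esi, [16]: esi=M[16]=47
halt.

18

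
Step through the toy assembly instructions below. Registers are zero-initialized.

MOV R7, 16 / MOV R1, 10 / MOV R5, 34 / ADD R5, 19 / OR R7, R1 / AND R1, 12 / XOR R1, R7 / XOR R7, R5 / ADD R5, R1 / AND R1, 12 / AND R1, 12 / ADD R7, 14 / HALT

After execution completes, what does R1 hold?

MOV R7, 16 → R7=16
MOV R1, 10 → R1=10
MOV R5, 34 → R5=34
ADD R5, 19 → R5=34+19=53
OR R7, R1 → R7=16|10=26
AND R1, 12 → R1=10&12=8
XOR R1, R7 → R1=8^26=18
XOR R7, R5 → R7=26^53=47
ADD R5, R1 → R5=53+18=71
AND R1, 12 → R1=18&12=0
AND R1, 12 → R1=0&12=0
ADD R7, 14 → R7=47+14=61
halt.

0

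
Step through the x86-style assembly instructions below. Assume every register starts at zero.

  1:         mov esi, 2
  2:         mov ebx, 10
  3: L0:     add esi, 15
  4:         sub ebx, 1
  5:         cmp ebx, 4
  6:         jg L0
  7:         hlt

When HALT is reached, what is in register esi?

92

esi=2
ebx=10
esi=2+15=17
ebx=10-1=9
cmp ebx, 4  (cmp 9,4)
jg L0: taken
esi=17+15=32
ebx=9-1=8
cmp ebx, 4  (cmp 8,4)
jg L0: taken
esi=32+15=47
ebx=8-1=7
cmp ebx, 4  (cmp 7,4)
jg L0: taken
esi=47+15=62
ebx=7-1=6
cmp ebx, 4  (cmp 6,4)
jg L0: taken
esi=62+15=77
ebx=6-1=5
cmp ebx, 4  (cmp 5,4)
jg L0: taken
esi=77+15=92
ebx=5-1=4
cmp ebx, 4  (cmp 4,4)
jg L0: not taken
halt.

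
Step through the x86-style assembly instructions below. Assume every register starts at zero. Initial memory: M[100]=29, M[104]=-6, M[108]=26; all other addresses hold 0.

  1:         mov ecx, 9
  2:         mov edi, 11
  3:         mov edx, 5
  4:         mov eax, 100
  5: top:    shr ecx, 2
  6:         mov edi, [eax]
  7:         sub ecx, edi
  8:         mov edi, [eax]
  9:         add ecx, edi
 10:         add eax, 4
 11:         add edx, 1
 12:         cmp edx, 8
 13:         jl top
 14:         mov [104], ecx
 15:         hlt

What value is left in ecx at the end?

after mov ecx, 9: ecx=9
after mov edi, 11: edi=11
after mov edx, 5: edx=5
after mov eax, 100: eax=100
after shr ecx, 2: ecx=9>>2=2
after mov edi, [eax]: edi=M[100]=29
after sub ecx, edi: ecx=2-29=-27
after mov edi, [eax]: edi=M[100]=29
after add ecx, edi: ecx=(-27)+29=2
after add eax, 4: eax=100+4=104
after add edx, 1: edx=5+1=6
cmp edx, 8  (cmp 6,8)
jl top: taken
after shr ecx, 2: ecx=2>>2=0
after mov edi, [eax]: edi=M[104]=-6
after sub ecx, edi: ecx=0-(-6)=6
after mov edi, [eax]: edi=M[104]=-6
after add ecx, edi: ecx=6+(-6)=0
after add eax, 4: eax=104+4=108
after add edx, 1: edx=6+1=7
cmp edx, 8  (cmp 7,8)
jl top: taken
after shr ecx, 2: ecx=0>>2=0
after mov edi, [eax]: edi=M[108]=26
after sub ecx, edi: ecx=0-26=-26
after mov edi, [eax]: edi=M[108]=26
after add ecx, edi: ecx=(-26)+26=0
after add eax, 4: eax=108+4=112
after add edx, 1: edx=7+1=8
cmp edx, 8  (cmp 8,8)
jl top: not taken
mov [104], ecx → M[104]=0
halt.

0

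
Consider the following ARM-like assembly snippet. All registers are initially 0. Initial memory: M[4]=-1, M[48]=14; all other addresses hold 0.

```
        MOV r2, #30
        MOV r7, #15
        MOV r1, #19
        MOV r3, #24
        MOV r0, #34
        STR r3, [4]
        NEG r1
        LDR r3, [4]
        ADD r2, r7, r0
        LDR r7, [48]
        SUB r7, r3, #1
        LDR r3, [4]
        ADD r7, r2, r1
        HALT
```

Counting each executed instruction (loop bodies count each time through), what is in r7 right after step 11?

23

r2=30
r7=15
r1=19
r3=24
r0=34
STR r3, [4] → M[4]=24
r1=-(19)=-19
r3=M[4]=24
r2=15+34=49
r7=M[48]=14
r7=24-1=23
After step 11: r7 = 23.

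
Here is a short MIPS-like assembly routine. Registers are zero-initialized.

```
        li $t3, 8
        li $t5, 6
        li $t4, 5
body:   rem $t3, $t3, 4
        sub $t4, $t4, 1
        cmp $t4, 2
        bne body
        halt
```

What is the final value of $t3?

$t3=8
$t5=6
$t4=5
$t3=8%4=0
$t4=5-1=4
cmp $t4, 2  (cmp 4,2)
bne body: taken
$t3=0%4=0
$t4=4-1=3
cmp $t4, 2  (cmp 3,2)
bne body: taken
$t3=0%4=0
$t4=3-1=2
cmp $t4, 2  (cmp 2,2)
bne body: not taken
halt.

0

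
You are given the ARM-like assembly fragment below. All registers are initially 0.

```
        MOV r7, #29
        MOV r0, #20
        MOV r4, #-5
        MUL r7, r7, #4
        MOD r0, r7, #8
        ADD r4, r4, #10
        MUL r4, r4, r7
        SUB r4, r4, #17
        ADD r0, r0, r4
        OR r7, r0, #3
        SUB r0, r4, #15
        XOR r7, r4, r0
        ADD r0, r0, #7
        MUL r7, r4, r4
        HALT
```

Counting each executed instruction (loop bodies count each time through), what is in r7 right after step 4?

MOV r7, #29 → r7=29
MOV r0, #20 → r0=20
MOV r4, #-5 → r4=-5
MUL r7, r7, #4 → r7=29*4=116
After step 4: r7 = 116.

116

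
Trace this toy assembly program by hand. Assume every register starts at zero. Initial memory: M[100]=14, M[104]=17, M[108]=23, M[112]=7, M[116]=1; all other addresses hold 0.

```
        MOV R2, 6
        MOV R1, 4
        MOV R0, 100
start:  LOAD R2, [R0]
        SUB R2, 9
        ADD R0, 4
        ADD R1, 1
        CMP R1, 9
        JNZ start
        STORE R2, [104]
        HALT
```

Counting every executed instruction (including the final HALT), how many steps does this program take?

35

R2=6
R1=4
R0=100
R2=M[100]=14
R2=14-9=5
R0=100+4=104
R1=4+1=5
CMP R1, 9  (cmp 5,9)
JNZ start: taken
R2=M[104]=17
R2=17-9=8
R0=104+4=108
R1=5+1=6
CMP R1, 9  (cmp 6,9)
JNZ start: taken
R2=M[108]=23
R2=23-9=14
R0=108+4=112
R1=6+1=7
CMP R1, 9  (cmp 7,9)
JNZ start: taken
R2=M[112]=7
R2=7-9=-2
R0=112+4=116
R1=7+1=8
CMP R1, 9  (cmp 8,9)
JNZ start: taken
R2=M[116]=1
R2=1-9=-8
R0=116+4=120
R1=8+1=9
CMP R1, 9  (cmp 9,9)
JNZ start: not taken
STORE R2, [104] → M[104]=-8
halt.
Total executed instructions: 35.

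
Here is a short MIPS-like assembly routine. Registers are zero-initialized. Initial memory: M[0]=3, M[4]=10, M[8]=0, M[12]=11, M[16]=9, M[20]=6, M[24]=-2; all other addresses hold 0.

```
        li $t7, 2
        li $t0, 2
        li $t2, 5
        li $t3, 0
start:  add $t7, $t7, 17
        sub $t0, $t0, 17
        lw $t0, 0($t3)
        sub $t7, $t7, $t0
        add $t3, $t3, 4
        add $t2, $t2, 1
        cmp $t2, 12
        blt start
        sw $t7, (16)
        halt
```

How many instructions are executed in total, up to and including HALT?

after li $t7, 2: $t7=2
after li $t0, 2: $t0=2
after li $t2, 5: $t2=5
after li $t3, 0: $t3=0
after add $t7, $t7, 17: $t7=2+17=19
after sub $t0, $t0, 17: $t0=2-17=-15
after lw $t0, 0($t3): $t0=M[0]=3
after sub $t7, $t7, $t0: $t7=19-3=16
after add $t3, $t3, 4: $t3=0+4=4
after add $t2, $t2, 1: $t2=5+1=6
cmp $t2, 12  (cmp 6,12)
blt start: taken
after add $t7, $t7, 17: $t7=16+17=33
after sub $t0, $t0, 17: $t0=3-17=-14
after lw $t0, 0($t3): $t0=M[4]=10
after sub $t7, $t7, $t0: $t7=33-10=23
after add $t3, $t3, 4: $t3=4+4=8
after add $t2, $t2, 1: $t2=6+1=7
cmp $t2, 12  (cmp 7,12)
blt start: taken
after add $t7, $t7, 17: $t7=23+17=40
after sub $t0, $t0, 17: $t0=10-17=-7
after lw $t0, 0($t3): $t0=M[8]=0
after sub $t7, $t7, $t0: $t7=40-0=40
after add $t3, $t3, 4: $t3=8+4=12
after add $t2, $t2, 1: $t2=7+1=8
cmp $t2, 12  (cmp 8,12)
blt start: taken
after add $t7, $t7, 17: $t7=40+17=57
after sub $t0, $t0, 17: $t0=0-17=-17
after lw $t0, 0($t3): $t0=M[12]=11
after sub $t7, $t7, $t0: $t7=57-11=46
after add $t3, $t3, 4: $t3=12+4=16
after add $t2, $t2, 1: $t2=8+1=9
cmp $t2, 12  (cmp 9,12)
blt start: taken
after add $t7, $t7, 17: $t7=46+17=63
after sub $t0, $t0, 17: $t0=11-17=-6
after lw $t0, 0($t3): $t0=M[16]=9
after sub $t7, $t7, $t0: $t7=63-9=54
after add $t3, $t3, 4: $t3=16+4=20
after add $t2, $t2, 1: $t2=9+1=10
cmp $t2, 12  (cmp 10,12)
blt start: taken
after add $t7, $t7, 17: $t7=54+17=71
after sub $t0, $t0, 17: $t0=9-17=-8
after lw $t0, 0($t3): $t0=M[20]=6
after sub $t7, $t7, $t0: $t7=71-6=65
after add $t3, $t3, 4: $t3=20+4=24
after add $t2, $t2, 1: $t2=10+1=11
cmp $t2, 12  (cmp 11,12)
blt start: taken
after add $t7, $t7, 17: $t7=65+17=82
after sub $t0, $t0, 17: $t0=6-17=-11
after lw $t0, 0($t3): $t0=M[24]=-2
after sub $t7, $t7, $t0: $t7=82-(-2)=84
after add $t3, $t3, 4: $t3=24+4=28
after add $t2, $t2, 1: $t2=11+1=12
cmp $t2, 12  (cmp 12,12)
blt start: not taken
sw $t7, (16) → M[16]=84
halt.
Total executed instructions: 62.

62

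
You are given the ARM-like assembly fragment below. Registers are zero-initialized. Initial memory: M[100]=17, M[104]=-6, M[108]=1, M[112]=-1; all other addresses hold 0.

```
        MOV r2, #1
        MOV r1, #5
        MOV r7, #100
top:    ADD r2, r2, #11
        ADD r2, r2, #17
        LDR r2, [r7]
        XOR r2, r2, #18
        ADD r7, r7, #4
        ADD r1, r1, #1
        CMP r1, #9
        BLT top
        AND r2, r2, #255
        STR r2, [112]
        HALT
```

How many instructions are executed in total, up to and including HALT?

38

r2=1
r1=5
r7=100
r2=1+11=12
r2=12+17=29
r2=M[100]=17
r2=17^18=3
r7=100+4=104
r1=5+1=6
CMP r1, #9  (cmp 6,9)
BLT top: taken
r2=3+11=14
r2=14+17=31
r2=M[104]=-6
r2=(-6)^18=-24
r7=104+4=108
r1=6+1=7
CMP r1, #9  (cmp 7,9)
BLT top: taken
r2=(-24)+11=-13
r2=(-13)+17=4
r2=M[108]=1
r2=1^18=19
r7=108+4=112
r1=7+1=8
CMP r1, #9  (cmp 8,9)
BLT top: taken
r2=19+11=30
r2=30+17=47
r2=M[112]=-1
r2=(-1)^18=-19
r7=112+4=116
r1=8+1=9
CMP r1, #9  (cmp 9,9)
BLT top: not taken
r2=(-19)&255=237
STR r2, [112] → M[112]=237
halt.
Total executed instructions: 38.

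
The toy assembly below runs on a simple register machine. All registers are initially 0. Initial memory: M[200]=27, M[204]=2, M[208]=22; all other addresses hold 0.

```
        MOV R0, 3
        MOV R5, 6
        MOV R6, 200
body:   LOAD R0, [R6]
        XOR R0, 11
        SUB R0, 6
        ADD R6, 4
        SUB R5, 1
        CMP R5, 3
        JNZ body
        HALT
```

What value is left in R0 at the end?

MOV R0, 3 → R0=3
MOV R5, 6 → R5=6
MOV R6, 200 → R6=200
LOAD R0, [R6] → R0=M[200]=27
XOR R0, 11 → R0=27^11=16
SUB R0, 6 → R0=16-6=10
ADD R6, 4 → R6=200+4=204
SUB R5, 1 → R5=6-1=5
CMP R5, 3  (cmp 5,3)
JNZ body: taken
LOAD R0, [R6] → R0=M[204]=2
XOR R0, 11 → R0=2^11=9
SUB R0, 6 → R0=9-6=3
ADD R6, 4 → R6=204+4=208
SUB R5, 1 → R5=5-1=4
CMP R5, 3  (cmp 4,3)
JNZ body: taken
LOAD R0, [R6] → R0=M[208]=22
XOR R0, 11 → R0=22^11=29
SUB R0, 6 → R0=29-6=23
ADD R6, 4 → R6=208+4=212
SUB R5, 1 → R5=4-1=3
CMP R5, 3  (cmp 3,3)
JNZ body: not taken
halt.

23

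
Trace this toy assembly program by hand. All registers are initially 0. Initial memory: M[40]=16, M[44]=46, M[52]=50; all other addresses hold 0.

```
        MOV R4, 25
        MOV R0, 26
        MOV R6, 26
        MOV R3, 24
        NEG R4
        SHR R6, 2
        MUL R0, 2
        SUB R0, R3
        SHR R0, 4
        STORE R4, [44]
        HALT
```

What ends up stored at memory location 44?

-25

MOV R4, 25 → R4=25
MOV R0, 26 → R0=26
MOV R6, 26 → R6=26
MOV R3, 24 → R3=24
NEG R4 → R4=-(25)=-25
SHR R6, 2 → R6=26>>2=6
MUL R0, 2 → R0=26*2=52
SUB R0, R3 → R0=52-24=28
SHR R0, 4 → R0=28>>4=1
STORE R4, [44] → M[44]=-25
halt.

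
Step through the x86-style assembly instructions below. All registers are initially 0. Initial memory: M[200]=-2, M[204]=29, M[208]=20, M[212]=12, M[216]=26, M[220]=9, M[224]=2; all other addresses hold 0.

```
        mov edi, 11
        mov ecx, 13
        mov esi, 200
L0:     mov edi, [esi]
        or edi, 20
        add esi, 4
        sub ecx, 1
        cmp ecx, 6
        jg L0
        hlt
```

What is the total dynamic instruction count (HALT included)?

after mov edi, 11: edi=11
after mov ecx, 13: ecx=13
after mov esi, 200: esi=200
after mov edi, [esi]: edi=M[200]=-2
after or edi, 20: edi=(-2)|20=-2
after add esi, 4: esi=200+4=204
after sub ecx, 1: ecx=13-1=12
cmp ecx, 6  (cmp 12,6)
jg L0: taken
after mov edi, [esi]: edi=M[204]=29
after or edi, 20: edi=29|20=29
after add esi, 4: esi=204+4=208
after sub ecx, 1: ecx=12-1=11
cmp ecx, 6  (cmp 11,6)
jg L0: taken
after mov edi, [esi]: edi=M[208]=20
after or edi, 20: edi=20|20=20
after add esi, 4: esi=208+4=212
after sub ecx, 1: ecx=11-1=10
cmp ecx, 6  (cmp 10,6)
jg L0: taken
after mov edi, [esi]: edi=M[212]=12
after or edi, 20: edi=12|20=28
after add esi, 4: esi=212+4=216
after sub ecx, 1: ecx=10-1=9
cmp ecx, 6  (cmp 9,6)
jg L0: taken
after mov edi, [esi]: edi=M[216]=26
after or edi, 20: edi=26|20=30
after add esi, 4: esi=216+4=220
after sub ecx, 1: ecx=9-1=8
cmp ecx, 6  (cmp 8,6)
jg L0: taken
after mov edi, [esi]: edi=M[220]=9
after or edi, 20: edi=9|20=29
after add esi, 4: esi=220+4=224
after sub ecx, 1: ecx=8-1=7
cmp ecx, 6  (cmp 7,6)
jg L0: taken
after mov edi, [esi]: edi=M[224]=2
after or edi, 20: edi=2|20=22
after add esi, 4: esi=224+4=228
after sub ecx, 1: ecx=7-1=6
cmp ecx, 6  (cmp 6,6)
jg L0: not taken
halt.
Total executed instructions: 46.

46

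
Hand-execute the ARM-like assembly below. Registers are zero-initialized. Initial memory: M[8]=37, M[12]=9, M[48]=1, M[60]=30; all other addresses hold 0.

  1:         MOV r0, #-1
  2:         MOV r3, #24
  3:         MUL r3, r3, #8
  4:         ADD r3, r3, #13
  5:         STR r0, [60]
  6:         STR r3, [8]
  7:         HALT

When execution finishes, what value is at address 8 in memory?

after MOV r0, #-1: r0=-1
after MOV r3, #24: r3=24
after MUL r3, r3, #8: r3=24*8=192
after ADD r3, r3, #13: r3=192+13=205
STR r0, [60] → M[60]=-1
STR r3, [8] → M[8]=205
halt.

205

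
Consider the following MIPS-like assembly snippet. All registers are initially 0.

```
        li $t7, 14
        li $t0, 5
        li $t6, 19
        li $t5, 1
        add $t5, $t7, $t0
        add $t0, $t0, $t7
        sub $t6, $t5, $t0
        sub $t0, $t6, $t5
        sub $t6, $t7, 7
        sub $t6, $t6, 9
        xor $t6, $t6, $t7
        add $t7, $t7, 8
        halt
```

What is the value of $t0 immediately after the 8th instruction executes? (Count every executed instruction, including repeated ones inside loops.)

-19

$t7=14
$t0=5
$t6=19
$t5=1
$t5=14+5=19
$t0=5+14=19
$t6=19-19=0
$t0=0-19=-19
After step 8: $t0 = -19.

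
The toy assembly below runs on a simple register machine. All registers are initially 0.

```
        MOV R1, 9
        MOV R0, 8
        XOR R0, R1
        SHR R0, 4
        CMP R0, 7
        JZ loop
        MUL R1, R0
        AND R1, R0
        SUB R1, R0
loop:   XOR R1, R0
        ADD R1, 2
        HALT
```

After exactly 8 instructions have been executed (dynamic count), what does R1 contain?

0

after MOV R1, 9: R1=9
after MOV R0, 8: R0=8
after XOR R0, R1: R0=8^9=1
after SHR R0, 4: R0=1>>4=0
CMP R0, 7  (cmp 0,7)
JZ loop: not taken
after MUL R1, R0: R1=9*0=0
after AND R1, R0: R1=0&0=0
After step 8: R1 = 0.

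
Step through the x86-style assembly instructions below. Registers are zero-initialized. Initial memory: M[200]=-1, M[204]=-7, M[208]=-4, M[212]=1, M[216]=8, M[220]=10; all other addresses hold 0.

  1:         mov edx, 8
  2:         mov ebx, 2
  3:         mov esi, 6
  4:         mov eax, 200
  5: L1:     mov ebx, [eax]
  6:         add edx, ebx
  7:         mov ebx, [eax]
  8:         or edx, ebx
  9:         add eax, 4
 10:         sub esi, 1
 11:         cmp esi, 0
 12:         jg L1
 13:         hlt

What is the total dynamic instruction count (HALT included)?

after mov edx, 8: edx=8
after mov ebx, 2: ebx=2
after mov esi, 6: esi=6
after mov eax, 200: eax=200
after mov ebx, [eax]: ebx=M[200]=-1
after add edx, ebx: edx=8+(-1)=7
after mov ebx, [eax]: ebx=M[200]=-1
after or edx, ebx: edx=7|(-1)=-1
after add eax, 4: eax=200+4=204
after sub esi, 1: esi=6-1=5
cmp esi, 0  (cmp 5,0)
jg L1: taken
after mov ebx, [eax]: ebx=M[204]=-7
after add edx, ebx: edx=(-1)+(-7)=-8
after mov ebx, [eax]: ebx=M[204]=-7
after or edx, ebx: edx=(-8)|(-7)=-7
after add eax, 4: eax=204+4=208
after sub esi, 1: esi=5-1=4
cmp esi, 0  (cmp 4,0)
jg L1: taken
after mov ebx, [eax]: ebx=M[208]=-4
after add edx, ebx: edx=(-7)+(-4)=-11
after mov ebx, [eax]: ebx=M[208]=-4
after or edx, ebx: edx=(-11)|(-4)=-3
after add eax, 4: eax=208+4=212
after sub esi, 1: esi=4-1=3
cmp esi, 0  (cmp 3,0)
jg L1: taken
after mov ebx, [eax]: ebx=M[212]=1
after add edx, ebx: edx=(-3)+1=-2
after mov ebx, [eax]: ebx=M[212]=1
after or edx, ebx: edx=(-2)|1=-1
after add eax, 4: eax=212+4=216
after sub esi, 1: esi=3-1=2
cmp esi, 0  (cmp 2,0)
jg L1: taken
after mov ebx, [eax]: ebx=M[216]=8
after add edx, ebx: edx=(-1)+8=7
after mov ebx, [eax]: ebx=M[216]=8
after or edx, ebx: edx=7|8=15
after add eax, 4: eax=216+4=220
after sub esi, 1: esi=2-1=1
cmp esi, 0  (cmp 1,0)
jg L1: taken
after mov ebx, [eax]: ebx=M[220]=10
after add edx, ebx: edx=15+10=25
after mov ebx, [eax]: ebx=M[220]=10
after or edx, ebx: edx=25|10=27
after add eax, 4: eax=220+4=224
after sub esi, 1: esi=1-1=0
cmp esi, 0  (cmp 0,0)
jg L1: not taken
halt.
Total executed instructions: 53.

53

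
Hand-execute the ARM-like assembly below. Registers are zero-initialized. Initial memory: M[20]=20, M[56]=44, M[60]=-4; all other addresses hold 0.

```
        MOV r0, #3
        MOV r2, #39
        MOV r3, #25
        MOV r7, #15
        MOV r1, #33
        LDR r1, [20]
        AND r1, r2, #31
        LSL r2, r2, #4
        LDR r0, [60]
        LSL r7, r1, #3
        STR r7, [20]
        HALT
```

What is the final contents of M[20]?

56

MOV r0, #3 → r0=3
MOV r2, #39 → r2=39
MOV r3, #25 → r3=25
MOV r7, #15 → r7=15
MOV r1, #33 → r1=33
LDR r1, [20] → r1=M[20]=20
AND r1, r2, #31 → r1=39&31=7
LSL r2, r2, #4 → r2=39<<4=624
LDR r0, [60] → r0=M[60]=-4
LSL r7, r1, #3 → r7=7<<3=56
STR r7, [20] → M[20]=56
halt.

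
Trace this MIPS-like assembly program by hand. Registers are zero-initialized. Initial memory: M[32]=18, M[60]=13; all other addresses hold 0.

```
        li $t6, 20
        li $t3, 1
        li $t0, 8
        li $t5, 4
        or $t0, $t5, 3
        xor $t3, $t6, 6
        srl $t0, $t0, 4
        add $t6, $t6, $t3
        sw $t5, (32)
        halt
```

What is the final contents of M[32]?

4

$t6=20
$t3=1
$t0=8
$t5=4
$t0=4|3=7
$t3=20^6=18
$t0=7>>4=0
$t6=20+18=38
sw $t5, (32) → M[32]=4
halt.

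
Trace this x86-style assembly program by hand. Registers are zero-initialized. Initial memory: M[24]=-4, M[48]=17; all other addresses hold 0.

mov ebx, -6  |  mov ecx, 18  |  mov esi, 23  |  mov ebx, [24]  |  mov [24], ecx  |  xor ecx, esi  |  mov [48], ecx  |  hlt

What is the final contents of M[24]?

mov ebx, -6 → ebx=-6
mov ecx, 18 → ecx=18
mov esi, 23 → esi=23
mov ebx, [24] → ebx=M[24]=-4
mov [24], ecx → M[24]=18
xor ecx, esi → ecx=18^23=5
mov [48], ecx → M[48]=5
halt.

18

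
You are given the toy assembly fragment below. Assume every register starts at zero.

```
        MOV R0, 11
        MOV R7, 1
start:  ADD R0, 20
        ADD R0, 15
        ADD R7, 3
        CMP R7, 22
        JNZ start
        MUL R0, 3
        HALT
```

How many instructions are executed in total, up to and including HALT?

39

R0=11
R7=1
R0=11+20=31
R0=31+15=46
R7=1+3=4
CMP R7, 22  (cmp 4,22)
JNZ start: taken
R0=46+20=66
R0=66+15=81
R7=4+3=7
CMP R7, 22  (cmp 7,22)
JNZ start: taken
R0=81+20=101
R0=101+15=116
R7=7+3=10
CMP R7, 22  (cmp 10,22)
JNZ start: taken
R0=116+20=136
R0=136+15=151
R7=10+3=13
CMP R7, 22  (cmp 13,22)
JNZ start: taken
R0=151+20=171
R0=171+15=186
R7=13+3=16
CMP R7, 22  (cmp 16,22)
JNZ start: taken
R0=186+20=206
R0=206+15=221
R7=16+3=19
CMP R7, 22  (cmp 19,22)
JNZ start: taken
R0=221+20=241
R0=241+15=256
R7=19+3=22
CMP R7, 22  (cmp 22,22)
JNZ start: not taken
R0=256*3=768
halt.
Total executed instructions: 39.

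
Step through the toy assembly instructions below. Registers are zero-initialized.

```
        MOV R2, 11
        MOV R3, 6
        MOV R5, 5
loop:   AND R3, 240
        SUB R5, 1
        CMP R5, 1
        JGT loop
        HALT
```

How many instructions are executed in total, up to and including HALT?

20

MOV R2, 11 → R2=11
MOV R3, 6 → R3=6
MOV R5, 5 → R5=5
AND R3, 240 → R3=6&240=0
SUB R5, 1 → R5=5-1=4
CMP R5, 1  (cmp 4,1)
JGT loop: taken
AND R3, 240 → R3=0&240=0
SUB R5, 1 → R5=4-1=3
CMP R5, 1  (cmp 3,1)
JGT loop: taken
AND R3, 240 → R3=0&240=0
SUB R5, 1 → R5=3-1=2
CMP R5, 1  (cmp 2,1)
JGT loop: taken
AND R3, 240 → R3=0&240=0
SUB R5, 1 → R5=2-1=1
CMP R5, 1  (cmp 1,1)
JGT loop: not taken
halt.
Total executed instructions: 20.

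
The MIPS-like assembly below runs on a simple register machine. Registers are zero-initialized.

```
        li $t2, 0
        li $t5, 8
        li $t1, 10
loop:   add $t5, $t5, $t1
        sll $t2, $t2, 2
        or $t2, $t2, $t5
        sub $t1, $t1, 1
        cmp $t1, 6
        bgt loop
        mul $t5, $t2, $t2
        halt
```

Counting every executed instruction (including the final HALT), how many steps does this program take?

29

$t2=0
$t5=8
$t1=10
$t5=8+10=18
$t2=0<<2=0
$t2=0|18=18
$t1=10-1=9
cmp $t1, 6  (cmp 9,6)
bgt loop: taken
$t5=18+9=27
$t2=18<<2=72
$t2=72|27=91
$t1=9-1=8
cmp $t1, 6  (cmp 8,6)
bgt loop: taken
$t5=27+8=35
$t2=91<<2=364
$t2=364|35=367
$t1=8-1=7
cmp $t1, 6  (cmp 7,6)
bgt loop: taken
$t5=35+7=42
$t2=367<<2=1468
$t2=1468|42=1470
$t1=7-1=6
cmp $t1, 6  (cmp 6,6)
bgt loop: not taken
$t5=1470*1470=2160900
halt.
Total executed instructions: 29.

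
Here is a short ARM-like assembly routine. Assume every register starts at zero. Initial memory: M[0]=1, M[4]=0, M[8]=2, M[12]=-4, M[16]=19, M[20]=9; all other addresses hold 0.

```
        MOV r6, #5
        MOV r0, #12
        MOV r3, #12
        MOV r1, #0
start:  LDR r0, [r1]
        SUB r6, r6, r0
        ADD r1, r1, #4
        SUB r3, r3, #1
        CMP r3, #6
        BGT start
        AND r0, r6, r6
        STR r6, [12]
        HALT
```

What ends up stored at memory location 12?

-22

MOV r6, #5 → r6=5
MOV r0, #12 → r0=12
MOV r3, #12 → r3=12
MOV r1, #0 → r1=0
LDR r0, [r1] → r0=M[0]=1
SUB r6, r6, r0 → r6=5-1=4
ADD r1, r1, #4 → r1=0+4=4
SUB r3, r3, #1 → r3=12-1=11
CMP r3, #6  (cmp 11,6)
BGT start: taken
LDR r0, [r1] → r0=M[4]=0
SUB r6, r6, r0 → r6=4-0=4
ADD r1, r1, #4 → r1=4+4=8
SUB r3, r3, #1 → r3=11-1=10
CMP r3, #6  (cmp 10,6)
BGT start: taken
LDR r0, [r1] → r0=M[8]=2
SUB r6, r6, r0 → r6=4-2=2
ADD r1, r1, #4 → r1=8+4=12
SUB r3, r3, #1 → r3=10-1=9
CMP r3, #6  (cmp 9,6)
BGT start: taken
LDR r0, [r1] → r0=M[12]=-4
SUB r6, r6, r0 → r6=2-(-4)=6
ADD r1, r1, #4 → r1=12+4=16
SUB r3, r3, #1 → r3=9-1=8
CMP r3, #6  (cmp 8,6)
BGT start: taken
LDR r0, [r1] → r0=M[16]=19
SUB r6, r6, r0 → r6=6-19=-13
ADD r1, r1, #4 → r1=16+4=20
SUB r3, r3, #1 → r3=8-1=7
CMP r3, #6  (cmp 7,6)
BGT start: taken
LDR r0, [r1] → r0=M[20]=9
SUB r6, r6, r0 → r6=(-13)-9=-22
ADD r1, r1, #4 → r1=20+4=24
SUB r3, r3, #1 → r3=7-1=6
CMP r3, #6  (cmp 6,6)
BGT start: not taken
AND r0, r6, r6 → r0=(-22)&(-22)=-22
STR r6, [12] → M[12]=-22
halt.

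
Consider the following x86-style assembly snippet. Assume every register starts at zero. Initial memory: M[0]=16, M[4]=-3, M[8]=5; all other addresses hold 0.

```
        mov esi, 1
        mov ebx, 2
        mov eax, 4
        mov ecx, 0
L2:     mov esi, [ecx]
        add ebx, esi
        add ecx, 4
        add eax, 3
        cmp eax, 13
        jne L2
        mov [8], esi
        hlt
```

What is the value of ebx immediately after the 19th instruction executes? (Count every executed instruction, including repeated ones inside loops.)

after mov esi, 1: esi=1
after mov ebx, 2: ebx=2
after mov eax, 4: eax=4
after mov ecx, 0: ecx=0
after mov esi, [ecx]: esi=M[0]=16
after add ebx, esi: ebx=2+16=18
after add ecx, 4: ecx=0+4=4
after add eax, 3: eax=4+3=7
cmp eax, 13  (cmp 7,13)
jne L2: taken
after mov esi, [ecx]: esi=M[4]=-3
after add ebx, esi: ebx=18+(-3)=15
after add ecx, 4: ecx=4+4=8
after add eax, 3: eax=7+3=10
cmp eax, 13  (cmp 10,13)
jne L2: taken
after mov esi, [ecx]: esi=M[8]=5
after add ebx, esi: ebx=15+5=20
after add ecx, 4: ecx=8+4=12
After step 19: ebx = 20.

20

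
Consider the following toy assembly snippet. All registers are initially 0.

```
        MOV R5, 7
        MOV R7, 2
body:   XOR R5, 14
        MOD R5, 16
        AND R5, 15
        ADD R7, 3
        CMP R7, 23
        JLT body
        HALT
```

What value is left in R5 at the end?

MOV R5, 7 → R5=7
MOV R7, 2 → R7=2
XOR R5, 14 → R5=7^14=9
MOD R5, 16 → R5=9%16=9
AND R5, 15 → R5=9&15=9
ADD R7, 3 → R7=2+3=5
CMP R7, 23  (cmp 5,23)
JLT body: taken
XOR R5, 14 → R5=9^14=7
MOD R5, 16 → R5=7%16=7
AND R5, 15 → R5=7&15=7
ADD R7, 3 → R7=5+3=8
CMP R7, 23  (cmp 8,23)
JLT body: taken
XOR R5, 14 → R5=7^14=9
MOD R5, 16 → R5=9%16=9
AND R5, 15 → R5=9&15=9
ADD R7, 3 → R7=8+3=11
CMP R7, 23  (cmp 11,23)
JLT body: taken
XOR R5, 14 → R5=9^14=7
MOD R5, 16 → R5=7%16=7
AND R5, 15 → R5=7&15=7
ADD R7, 3 → R7=11+3=14
CMP R7, 23  (cmp 14,23)
JLT body: taken
XOR R5, 14 → R5=7^14=9
MOD R5, 16 → R5=9%16=9
AND R5, 15 → R5=9&15=9
ADD R7, 3 → R7=14+3=17
CMP R7, 23  (cmp 17,23)
JLT body: taken
XOR R5, 14 → R5=9^14=7
MOD R5, 16 → R5=7%16=7
AND R5, 15 → R5=7&15=7
ADD R7, 3 → R7=17+3=20
CMP R7, 23  (cmp 20,23)
JLT body: taken
XOR R5, 14 → R5=7^14=9
MOD R5, 16 → R5=9%16=9
AND R5, 15 → R5=9&15=9
ADD R7, 3 → R7=20+3=23
CMP R7, 23  (cmp 23,23)
JLT body: not taken
halt.

9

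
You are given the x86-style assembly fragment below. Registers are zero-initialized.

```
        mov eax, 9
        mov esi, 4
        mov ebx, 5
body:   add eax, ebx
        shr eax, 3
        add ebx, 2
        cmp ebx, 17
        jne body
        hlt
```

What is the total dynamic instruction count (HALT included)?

eax=9
esi=4
ebx=5
eax=9+5=14
eax=14>>3=1
ebx=5+2=7
cmp ebx, 17  (cmp 7,17)
jne body: taken
eax=1+7=8
eax=8>>3=1
ebx=7+2=9
cmp ebx, 17  (cmp 9,17)
jne body: taken
eax=1+9=10
eax=10>>3=1
ebx=9+2=11
cmp ebx, 17  (cmp 11,17)
jne body: taken
eax=1+11=12
eax=12>>3=1
ebx=11+2=13
cmp ebx, 17  (cmp 13,17)
jne body: taken
eax=1+13=14
eax=14>>3=1
ebx=13+2=15
cmp ebx, 17  (cmp 15,17)
jne body: taken
eax=1+15=16
eax=16>>3=2
ebx=15+2=17
cmp ebx, 17  (cmp 17,17)
jne body: not taken
halt.
Total executed instructions: 34.

34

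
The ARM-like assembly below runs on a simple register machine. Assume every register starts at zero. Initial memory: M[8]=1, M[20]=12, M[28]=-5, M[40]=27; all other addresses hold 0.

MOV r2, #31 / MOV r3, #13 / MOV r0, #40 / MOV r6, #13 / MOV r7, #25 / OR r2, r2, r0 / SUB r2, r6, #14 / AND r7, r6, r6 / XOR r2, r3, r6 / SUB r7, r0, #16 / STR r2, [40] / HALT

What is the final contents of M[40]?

0

r2=31
r3=13
r0=40
r6=13
r7=25
r2=31|40=63
r2=13-14=-1
r7=13&13=13
r2=13^13=0
r7=40-16=24
STR r2, [40] → M[40]=0
halt.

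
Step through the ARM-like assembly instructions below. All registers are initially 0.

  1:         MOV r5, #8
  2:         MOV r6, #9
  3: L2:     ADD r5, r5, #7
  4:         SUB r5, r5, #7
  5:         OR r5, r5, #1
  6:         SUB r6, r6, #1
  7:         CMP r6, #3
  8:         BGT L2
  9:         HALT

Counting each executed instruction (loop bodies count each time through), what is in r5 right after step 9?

16

MOV r5, #8 → r5=8
MOV r6, #9 → r6=9
ADD r5, r5, #7 → r5=8+7=15
SUB r5, r5, #7 → r5=15-7=8
OR r5, r5, #1 → r5=8|1=9
SUB r6, r6, #1 → r6=9-1=8
CMP r6, #3  (cmp 8,3)
BGT L2: taken
ADD r5, r5, #7 → r5=9+7=16
After step 9: r5 = 16.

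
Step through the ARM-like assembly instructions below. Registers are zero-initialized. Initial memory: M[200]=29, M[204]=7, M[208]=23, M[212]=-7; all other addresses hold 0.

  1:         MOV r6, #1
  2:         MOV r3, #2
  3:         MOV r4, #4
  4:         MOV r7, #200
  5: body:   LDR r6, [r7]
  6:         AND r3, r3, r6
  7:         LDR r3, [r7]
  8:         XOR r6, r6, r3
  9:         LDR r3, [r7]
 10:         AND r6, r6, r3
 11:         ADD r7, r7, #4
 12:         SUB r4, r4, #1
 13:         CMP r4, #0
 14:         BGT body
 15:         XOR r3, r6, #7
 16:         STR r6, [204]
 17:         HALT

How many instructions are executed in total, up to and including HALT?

47

after MOV r6, #1: r6=1
after MOV r3, #2: r3=2
after MOV r4, #4: r4=4
after MOV r7, #200: r7=200
after LDR r6, [r7]: r6=M[200]=29
after AND r3, r3, r6: r3=2&29=0
after LDR r3, [r7]: r3=M[200]=29
after XOR r6, r6, r3: r6=29^29=0
after LDR r3, [r7]: r3=M[200]=29
after AND r6, r6, r3: r6=0&29=0
after ADD r7, r7, #4: r7=200+4=204
after SUB r4, r4, #1: r4=4-1=3
CMP r4, #0  (cmp 3,0)
BGT body: taken
after LDR r6, [r7]: r6=M[204]=7
after AND r3, r3, r6: r3=29&7=5
after LDR r3, [r7]: r3=M[204]=7
after XOR r6, r6, r3: r6=7^7=0
after LDR r3, [r7]: r3=M[204]=7
after AND r6, r6, r3: r6=0&7=0
after ADD r7, r7, #4: r7=204+4=208
after SUB r4, r4, #1: r4=3-1=2
CMP r4, #0  (cmp 2,0)
BGT body: taken
after LDR r6, [r7]: r6=M[208]=23
after AND r3, r3, r6: r3=7&23=7
after LDR r3, [r7]: r3=M[208]=23
after XOR r6, r6, r3: r6=23^23=0
after LDR r3, [r7]: r3=M[208]=23
after AND r6, r6, r3: r6=0&23=0
after ADD r7, r7, #4: r7=208+4=212
after SUB r4, r4, #1: r4=2-1=1
CMP r4, #0  (cmp 1,0)
BGT body: taken
after LDR r6, [r7]: r6=M[212]=-7
after AND r3, r3, r6: r3=23&(-7)=17
after LDR r3, [r7]: r3=M[212]=-7
after XOR r6, r6, r3: r6=(-7)^(-7)=0
after LDR r3, [r7]: r3=M[212]=-7
after AND r6, r6, r3: r6=0&(-7)=0
after ADD r7, r7, #4: r7=212+4=216
after SUB r4, r4, #1: r4=1-1=0
CMP r4, #0  (cmp 0,0)
BGT body: not taken
after XOR r3, r6, #7: r3=0^7=7
STR r6, [204] → M[204]=0
halt.
Total executed instructions: 47.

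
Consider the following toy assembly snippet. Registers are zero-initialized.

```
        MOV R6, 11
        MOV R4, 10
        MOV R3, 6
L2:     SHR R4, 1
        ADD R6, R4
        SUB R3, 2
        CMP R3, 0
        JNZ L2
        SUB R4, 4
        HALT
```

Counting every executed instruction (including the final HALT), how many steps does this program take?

after MOV R6, 11: R6=11
after MOV R4, 10: R4=10
after MOV R3, 6: R3=6
after SHR R4, 1: R4=10>>1=5
after ADD R6, R4: R6=11+5=16
after SUB R3, 2: R3=6-2=4
CMP R3, 0  (cmp 4,0)
JNZ L2: taken
after SHR R4, 1: R4=5>>1=2
after ADD R6, R4: R6=16+2=18
after SUB R3, 2: R3=4-2=2
CMP R3, 0  (cmp 2,0)
JNZ L2: taken
after SHR R4, 1: R4=2>>1=1
after ADD R6, R4: R6=18+1=19
after SUB R3, 2: R3=2-2=0
CMP R3, 0  (cmp 0,0)
JNZ L2: not taken
after SUB R4, 4: R4=1-4=-3
halt.
Total executed instructions: 20.

20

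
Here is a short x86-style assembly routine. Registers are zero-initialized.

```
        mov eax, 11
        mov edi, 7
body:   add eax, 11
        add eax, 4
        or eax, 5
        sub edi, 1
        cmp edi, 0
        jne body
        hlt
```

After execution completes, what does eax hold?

127

after mov eax, 11: eax=11
after mov edi, 7: edi=7
after add eax, 11: eax=11+11=22
after add eax, 4: eax=22+4=26
after or eax, 5: eax=26|5=31
after sub edi, 1: edi=7-1=6
cmp edi, 0  (cmp 6,0)
jne body: taken
after add eax, 11: eax=31+11=42
after add eax, 4: eax=42+4=46
after or eax, 5: eax=46|5=47
after sub edi, 1: edi=6-1=5
cmp edi, 0  (cmp 5,0)
jne body: taken
after add eax, 11: eax=47+11=58
after add eax, 4: eax=58+4=62
after or eax, 5: eax=62|5=63
after sub edi, 1: edi=5-1=4
cmp edi, 0  (cmp 4,0)
jne body: taken
after add eax, 11: eax=63+11=74
after add eax, 4: eax=74+4=78
after or eax, 5: eax=78|5=79
after sub edi, 1: edi=4-1=3
cmp edi, 0  (cmp 3,0)
jne body: taken
after add eax, 11: eax=79+11=90
after add eax, 4: eax=90+4=94
after or eax, 5: eax=94|5=95
after sub edi, 1: edi=3-1=2
cmp edi, 0  (cmp 2,0)
jne body: taken
after add eax, 11: eax=95+11=106
after add eax, 4: eax=106+4=110
after or eax, 5: eax=110|5=111
after sub edi, 1: edi=2-1=1
cmp edi, 0  (cmp 1,0)
jne body: taken
after add eax, 11: eax=111+11=122
after add eax, 4: eax=122+4=126
after or eax, 5: eax=126|5=127
after sub edi, 1: edi=1-1=0
cmp edi, 0  (cmp 0,0)
jne body: not taken
halt.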